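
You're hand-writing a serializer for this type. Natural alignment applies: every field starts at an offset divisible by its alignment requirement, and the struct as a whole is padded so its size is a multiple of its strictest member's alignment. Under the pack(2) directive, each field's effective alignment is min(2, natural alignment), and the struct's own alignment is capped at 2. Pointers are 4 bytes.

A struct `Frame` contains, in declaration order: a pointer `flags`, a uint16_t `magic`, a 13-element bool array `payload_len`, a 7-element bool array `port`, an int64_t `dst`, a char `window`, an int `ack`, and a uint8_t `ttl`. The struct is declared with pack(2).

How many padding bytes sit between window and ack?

1

0..4  flags  (4B, 2-aligned)
4..6  magic  (2B, 2-aligned)
6..19  payload_len  (13B, 1-aligned)
19..26  port  (7B, 1-aligned)
26..34  dst  (8B, 2-aligned)
34..35  window  (1B, 1-aligned)
35..36  -- padding (1B)
36..40  ack  (4B, 2-aligned)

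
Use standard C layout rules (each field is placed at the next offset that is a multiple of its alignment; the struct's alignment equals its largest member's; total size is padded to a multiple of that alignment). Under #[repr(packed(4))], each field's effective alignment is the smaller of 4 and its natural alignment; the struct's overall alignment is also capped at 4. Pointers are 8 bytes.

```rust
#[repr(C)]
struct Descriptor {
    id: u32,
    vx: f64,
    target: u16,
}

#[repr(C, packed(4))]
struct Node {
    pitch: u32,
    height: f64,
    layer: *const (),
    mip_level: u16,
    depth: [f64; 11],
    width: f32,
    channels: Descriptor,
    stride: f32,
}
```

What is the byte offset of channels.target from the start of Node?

132

Descriptor: 0..4  id  (4B, 4-aligned); 4..8  -- padding (4B); 8..16  vx  (8B, 8-aligned); 16..18  target  (2B, 2-aligned); 18..24  -- tail padding (6B); sizeof = 24, alignof = 8
0..4  pitch  (4B, 4-aligned)
4..12  height  (8B, 4-aligned)
12..20  layer  (8B, 4-aligned)
20..22  mip_level  (2B, 2-aligned)
22..24  -- padding (2B)
24..112  depth  (88B, 4-aligned)
112..116  width  (4B, 4-aligned)
116..140  channels  (24B, 4-aligned)
within Descriptor: target at 16
116 + 16 = 132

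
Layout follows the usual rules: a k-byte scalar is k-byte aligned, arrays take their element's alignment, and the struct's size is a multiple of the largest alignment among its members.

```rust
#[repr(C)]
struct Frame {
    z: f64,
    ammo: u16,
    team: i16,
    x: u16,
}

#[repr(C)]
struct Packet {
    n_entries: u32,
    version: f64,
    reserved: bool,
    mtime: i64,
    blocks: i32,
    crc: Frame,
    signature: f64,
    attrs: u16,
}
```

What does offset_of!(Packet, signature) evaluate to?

Frame: z at 0 (size 8, align 8) → ends 8; ammo at 8 (size 2, align 2) → ends 10; team at 10 (size 2, align 2) → ends 12; x at 12 (size 2, align 2) → ends 14; tail pad 2 to reach multiple of 8; total 16 bytes, alignment 8
n_entries at 0 (size 4, align 4) → ends 4
pad 4 to align 8 for version
version at 8 (size 8, align 8) → ends 16
reserved at 16 (size 1, align 1) → ends 17
pad 7 to align 8 for mtime
mtime at 24 (size 8, align 8) → ends 32
blocks at 32 (size 4, align 4) → ends 36
pad 4 to align 8 for crc
crc at 40 (size 16, align 8) → ends 56
signature at 56 (size 8, align 8) → ends 64

56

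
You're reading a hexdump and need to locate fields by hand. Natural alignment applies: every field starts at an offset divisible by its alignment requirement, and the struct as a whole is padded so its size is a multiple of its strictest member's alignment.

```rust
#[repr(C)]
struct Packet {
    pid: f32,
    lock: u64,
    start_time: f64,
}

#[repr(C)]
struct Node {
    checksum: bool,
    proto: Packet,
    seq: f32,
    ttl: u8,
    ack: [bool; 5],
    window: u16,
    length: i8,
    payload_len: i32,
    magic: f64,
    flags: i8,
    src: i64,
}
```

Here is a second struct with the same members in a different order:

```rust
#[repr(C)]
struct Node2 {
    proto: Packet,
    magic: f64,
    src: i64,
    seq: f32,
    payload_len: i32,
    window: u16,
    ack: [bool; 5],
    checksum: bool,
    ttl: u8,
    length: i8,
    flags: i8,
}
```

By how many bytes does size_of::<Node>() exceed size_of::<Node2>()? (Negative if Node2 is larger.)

Packet: pid at 0 (size 4, align 4) → ends 4; pad 4 to align 8 for lock; lock at 8 (size 8, align 8) → ends 16; start_time at 16 (size 8, align 8) → ends 24; total 24 bytes, alignment 8
checksum at 0 (size 1, align 1) → ends 1
pad 7 to align 8 for proto
proto at 8 (size 24, align 8) → ends 32
seq at 32 (size 4, align 4) → ends 36
ttl at 36 (size 1, align 1) → ends 37
ack at 37 (size 5, align 1) → ends 42
window at 42 (size 2, align 2) → ends 44
length at 44 (size 1, align 1) → ends 45
pad 3 to align 4 for payload_len
payload_len at 48 (size 4, align 4) → ends 52
pad 4 to align 8 for magic
magic at 56 (size 8, align 8) → ends 64
flags at 64 (size 1, align 1) → ends 65
pad 7 to align 8 for src
src at 72 (size 8, align 8) → ends 80
total 80 bytes, alignment 8
— Node2 —
proto at 0 (size 24, align 8) → ends 24
magic at 24 (size 8, align 8) → ends 32
src at 32 (size 8, align 8) → ends 40
seq at 40 (size 4, align 4) → ends 44
payload_len at 44 (size 4, align 4) → ends 48
window at 48 (size 2, align 2) → ends 50
ack at 50 (size 5, align 1) → ends 55
checksum at 55 (size 1, align 1) → ends 56
ttl at 56 (size 1, align 1) → ends 57
length at 57 (size 1, align 1) → ends 58
flags at 58 (size 1, align 1) → ends 59
tail pad 5 to reach multiple of 8
total 64 bytes, alignment 8
80 − 64 = 16

16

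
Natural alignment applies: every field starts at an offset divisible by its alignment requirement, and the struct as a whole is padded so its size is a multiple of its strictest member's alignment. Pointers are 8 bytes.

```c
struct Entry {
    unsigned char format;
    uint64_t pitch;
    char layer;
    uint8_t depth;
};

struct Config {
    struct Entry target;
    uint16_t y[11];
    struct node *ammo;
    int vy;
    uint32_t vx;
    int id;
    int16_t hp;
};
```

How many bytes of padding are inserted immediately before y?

0

Entry: @0: format [1B, align 1] → 1; +7 pad (align 8); @8: pitch [8B, align 8] → 16; @16: layer [1B, align 1] → 17; @17: depth [1B, align 1] → 18; +6 tail pad (align 8); size 24, align 8
@0: target [24B, align 8] → 24
@24: y [22B, align 2] → 46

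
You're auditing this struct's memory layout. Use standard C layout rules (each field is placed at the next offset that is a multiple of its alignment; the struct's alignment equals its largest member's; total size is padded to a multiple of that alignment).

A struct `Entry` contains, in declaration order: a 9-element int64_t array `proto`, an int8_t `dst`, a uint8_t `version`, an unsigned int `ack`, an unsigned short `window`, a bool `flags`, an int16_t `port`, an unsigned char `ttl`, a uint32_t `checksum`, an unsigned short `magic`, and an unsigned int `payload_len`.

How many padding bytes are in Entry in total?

0..72  proto  (72B, 8-aligned)
72..73  dst  (1B, 1-aligned)
73..74  version  (1B, 1-aligned)
74..76  -- padding (2B)
76..80  ack  (4B, 4-aligned)
80..82  window  (2B, 2-aligned)
82..83  flags  (1B, 1-aligned)
83..84  -- padding (1B)
84..86  port  (2B, 2-aligned)
86..87  ttl  (1B, 1-aligned)
87..88  -- padding (1B)
88..92  checksum  (4B, 4-aligned)
92..94  magic  (2B, 2-aligned)
94..96  -- padding (2B)
96..100  payload_len  (4B, 4-aligned)
100..104  -- tail padding (4B)
sizeof = 104, alignof = 8
data bytes 94, size 104 → padding 10

10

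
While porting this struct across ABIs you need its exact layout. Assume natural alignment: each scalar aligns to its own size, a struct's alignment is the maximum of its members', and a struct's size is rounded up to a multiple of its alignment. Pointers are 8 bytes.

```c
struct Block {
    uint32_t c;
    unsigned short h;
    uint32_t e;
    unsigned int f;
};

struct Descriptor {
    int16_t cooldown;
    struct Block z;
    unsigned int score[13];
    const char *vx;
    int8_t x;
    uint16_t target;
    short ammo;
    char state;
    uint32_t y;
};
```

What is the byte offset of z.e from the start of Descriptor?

Block: c at 0 (size 4, align 4) → ends 4; h at 4 (size 2, align 2) → ends 6; pad 2 to align 4 for e; e at 8 (size 4, align 4) → ends 12; f at 12 (size 4, align 4) → ends 16; total 16 bytes, alignment 4
cooldown at 0 (size 2, align 2) → ends 2
pad 2 to align 4 for z
z at 4 (size 16, align 4) → ends 20
within Block: e at 8
4 + 8 = 12

12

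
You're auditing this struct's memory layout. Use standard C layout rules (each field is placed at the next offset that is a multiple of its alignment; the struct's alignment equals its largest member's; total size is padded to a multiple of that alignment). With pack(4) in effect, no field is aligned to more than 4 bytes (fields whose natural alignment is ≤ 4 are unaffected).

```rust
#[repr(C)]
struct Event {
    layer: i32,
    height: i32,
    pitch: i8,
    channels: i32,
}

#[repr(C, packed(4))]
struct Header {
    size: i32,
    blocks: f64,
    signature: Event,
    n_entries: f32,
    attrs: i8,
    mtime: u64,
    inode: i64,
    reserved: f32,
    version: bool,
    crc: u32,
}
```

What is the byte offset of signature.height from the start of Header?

Event: layer at 0 (size 4, align 4) → ends 4; height at 4 (size 4, align 4) → ends 8; pitch at 8 (size 1, align 1) → ends 9; pad 3 to align 4 for channels; channels at 12 (size 4, align 4) → ends 16; total 16 bytes, alignment 4
size at 0 (size 4, align 4) → ends 4
blocks at 4 (size 8, align 4) → ends 12
signature at 12 (size 16, align 4) → ends 28
within Event: height at 4
12 + 4 = 16

16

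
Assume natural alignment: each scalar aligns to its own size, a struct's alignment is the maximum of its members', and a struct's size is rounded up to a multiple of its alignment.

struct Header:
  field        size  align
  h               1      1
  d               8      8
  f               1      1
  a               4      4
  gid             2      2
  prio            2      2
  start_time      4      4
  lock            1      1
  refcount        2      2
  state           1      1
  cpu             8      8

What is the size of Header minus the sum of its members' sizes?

@0: h [1B, align 1] → 1
+7 pad (align 8)
@8: d [8B, align 8] → 16
@16: f [1B, align 1] → 17
+3 pad (align 4)
@20: a [4B, align 4] → 24
@24: gid [2B, align 2] → 26
@26: prio [2B, align 2] → 28
@28: start_time [4B, align 4] → 32
@32: lock [1B, align 1] → 33
+1 pad (align 2)
@34: refcount [2B, align 2] → 36
@36: state [1B, align 1] → 37
+3 pad (align 8)
@40: cpu [8B, align 8] → 48
size 48, align 8
data bytes 34, size 48 → padding 14

14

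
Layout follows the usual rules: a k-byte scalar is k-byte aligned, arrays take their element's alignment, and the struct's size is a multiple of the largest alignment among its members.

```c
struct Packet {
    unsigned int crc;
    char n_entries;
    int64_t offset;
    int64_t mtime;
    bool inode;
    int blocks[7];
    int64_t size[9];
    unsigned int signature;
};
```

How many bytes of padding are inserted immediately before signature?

crc at 0 (size 4, align 4) → ends 4
n_entries at 4 (size 1, align 1) → ends 5
pad 3 to align 8 for offset
offset at 8 (size 8, align 8) → ends 16
mtime at 16 (size 8, align 8) → ends 24
inode at 24 (size 1, align 1) → ends 25
pad 3 to align 4 for blocks
blocks at 28 (size 28, align 4) → ends 56
size at 56 (size 72, align 8) → ends 128
signature at 128 (size 4, align 4) → ends 132

0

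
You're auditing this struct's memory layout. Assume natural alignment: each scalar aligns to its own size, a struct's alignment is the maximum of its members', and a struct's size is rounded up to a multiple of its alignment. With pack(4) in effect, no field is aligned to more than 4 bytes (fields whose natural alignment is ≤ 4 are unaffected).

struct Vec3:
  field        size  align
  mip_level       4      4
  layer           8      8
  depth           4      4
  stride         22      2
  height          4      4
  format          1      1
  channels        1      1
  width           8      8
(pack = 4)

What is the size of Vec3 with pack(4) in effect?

mip_level at 0 (size 4, align 4) → ends 4
layer at 4 (size 8, align 4) → ends 12
depth at 12 (size 4, align 4) → ends 16
stride at 16 (size 22, align 2) → ends 38
pad 2 to align 4 for height
height at 40 (size 4, align 4) → ends 44
format at 44 (size 1, align 1) → ends 45
channels at 45 (size 1, align 1) → ends 46
pad 2 to align 4 for width
width at 48 (size 8, align 4) → ends 56
total 56 bytes, alignment 4

56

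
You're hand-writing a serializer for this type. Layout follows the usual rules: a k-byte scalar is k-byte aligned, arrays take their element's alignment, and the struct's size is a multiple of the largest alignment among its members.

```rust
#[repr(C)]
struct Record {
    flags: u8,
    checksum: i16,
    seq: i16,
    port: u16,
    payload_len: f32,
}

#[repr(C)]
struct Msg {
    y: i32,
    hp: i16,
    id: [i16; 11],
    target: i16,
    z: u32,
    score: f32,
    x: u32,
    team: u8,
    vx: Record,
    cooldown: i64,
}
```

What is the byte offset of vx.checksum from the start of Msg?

Record: 0..1  flags  (1B, 1-aligned); 1..2  -- padding (1B); 2..4  checksum  (2B, 2-aligned); 4..6  seq  (2B, 2-aligned); 6..8  port  (2B, 2-aligned); 8..12  payload_len  (4B, 4-aligned); sizeof = 12, alignof = 4
0..4  y  (4B, 4-aligned)
4..6  hp  (2B, 2-aligned)
6..28  id  (22B, 2-aligned)
28..30  target  (2B, 2-aligned)
30..32  -- padding (2B)
32..36  z  (4B, 4-aligned)
36..40  score  (4B, 4-aligned)
40..44  x  (4B, 4-aligned)
44..45  team  (1B, 1-aligned)
45..48  -- padding (3B)
48..60  vx  (12B, 4-aligned)
within Record: checksum at 2
48 + 2 = 50

50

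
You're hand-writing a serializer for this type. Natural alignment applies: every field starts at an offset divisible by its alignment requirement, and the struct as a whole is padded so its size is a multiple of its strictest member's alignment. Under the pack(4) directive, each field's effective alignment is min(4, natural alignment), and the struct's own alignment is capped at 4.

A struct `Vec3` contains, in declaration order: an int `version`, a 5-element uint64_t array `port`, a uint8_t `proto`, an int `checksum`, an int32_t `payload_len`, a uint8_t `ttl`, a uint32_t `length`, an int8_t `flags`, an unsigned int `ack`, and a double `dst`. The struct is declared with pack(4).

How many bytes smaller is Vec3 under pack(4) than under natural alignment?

natural layout:
  @0: version [4B, align 4] → 4
  +4 pad (align 8)
  @8: port [40B, align 8] → 48
  @48: proto [1B, align 1] → 49
  +3 pad (align 4)
  @52: checksum [4B, align 4] → 56
  @56: payload_len [4B, align 4] → 60
  @60: ttl [1B, align 1] → 61
  +3 pad (align 4)
  @64: length [4B, align 4] → 68
  @68: flags [1B, align 1] → 69
  +3 pad (align 4)
  @72: ack [4B, align 4] → 76
  +4 pad (align 8)
  @80: dst [8B, align 8] → 88
  size 88, align 8
packed(4) layout:
  @0: version [4B, align 4] → 4
  @4: port [40B, align 4] → 44
  @44: proto [1B, align 1] → 45
  +3 pad (align 4)
  @48: checksum [4B, align 4] → 52
  @52: payload_len [4B, align 4] → 56
  @56: ttl [1B, align 1] → 57
  +3 pad (align 4)
  @60: length [4B, align 4] → 64
  @64: flags [1B, align 1] → 65
  +3 pad (align 4)
  @68: ack [4B, align 4] → 72
  @72: dst [8B, align 4] → 80
  size 80, align 4
88 − 80 = 8

8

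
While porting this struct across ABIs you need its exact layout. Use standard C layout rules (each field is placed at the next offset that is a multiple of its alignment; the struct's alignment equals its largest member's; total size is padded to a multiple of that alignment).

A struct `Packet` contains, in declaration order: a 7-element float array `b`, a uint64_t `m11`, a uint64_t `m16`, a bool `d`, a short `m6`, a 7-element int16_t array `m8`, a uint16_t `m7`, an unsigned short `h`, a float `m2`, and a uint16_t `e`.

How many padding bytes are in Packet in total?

@0: b [28B, align 4] → 28
+4 pad (align 8)
@32: m11 [8B, align 8] → 40
@40: m16 [8B, align 8] → 48
@48: d [1B, align 1] → 49
+1 pad (align 2)
@50: m6 [2B, align 2] → 52
@52: m8 [14B, align 2] → 66
@66: m7 [2B, align 2] → 68
@68: h [2B, align 2] → 70
+2 pad (align 4)
@72: m2 [4B, align 4] → 76
@76: e [2B, align 2] → 78
+2 tail pad (align 8)
size 80, align 8
data bytes 71, size 80 → padding 9

9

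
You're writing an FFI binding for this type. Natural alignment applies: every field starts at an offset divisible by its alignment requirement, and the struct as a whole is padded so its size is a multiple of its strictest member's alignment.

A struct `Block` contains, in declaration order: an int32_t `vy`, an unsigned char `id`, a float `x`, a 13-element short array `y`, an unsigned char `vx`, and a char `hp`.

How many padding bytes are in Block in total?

vy at 0 (size 4, align 4) → ends 4
id at 4 (size 1, align 1) → ends 5
pad 3 to align 4 for x
x at 8 (size 4, align 4) → ends 12
y at 12 (size 26, align 2) → ends 38
vx at 38 (size 1, align 1) → ends 39
hp at 39 (size 1, align 1) → ends 40
total 40 bytes, alignment 4
data bytes 37, size 40 → padding 3

3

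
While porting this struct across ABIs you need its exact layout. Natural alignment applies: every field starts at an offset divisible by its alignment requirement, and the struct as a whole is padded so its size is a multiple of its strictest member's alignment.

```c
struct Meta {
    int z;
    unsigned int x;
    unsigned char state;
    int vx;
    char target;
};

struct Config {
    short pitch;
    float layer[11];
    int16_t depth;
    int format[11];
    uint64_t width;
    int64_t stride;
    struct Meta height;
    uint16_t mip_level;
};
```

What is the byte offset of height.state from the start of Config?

Meta: 0..4  z  (4B, 4-aligned); 4..8  x  (4B, 4-aligned); 8..9  state  (1B, 1-aligned); 9..12  -- padding (3B); 12..16  vx  (4B, 4-aligned); 16..17  target  (1B, 1-aligned); 17..20  -- tail padding (3B); sizeof = 20, alignof = 4
0..2  pitch  (2B, 2-aligned)
2..4  -- padding (2B)
4..48  layer  (44B, 4-aligned)
48..50  depth  (2B, 2-aligned)
50..52  -- padding (2B)
52..96  format  (44B, 4-aligned)
96..104  width  (8B, 8-aligned)
104..112  stride  (8B, 8-aligned)
112..132  height  (20B, 4-aligned)
within Meta: state at 8
112 + 8 = 120

120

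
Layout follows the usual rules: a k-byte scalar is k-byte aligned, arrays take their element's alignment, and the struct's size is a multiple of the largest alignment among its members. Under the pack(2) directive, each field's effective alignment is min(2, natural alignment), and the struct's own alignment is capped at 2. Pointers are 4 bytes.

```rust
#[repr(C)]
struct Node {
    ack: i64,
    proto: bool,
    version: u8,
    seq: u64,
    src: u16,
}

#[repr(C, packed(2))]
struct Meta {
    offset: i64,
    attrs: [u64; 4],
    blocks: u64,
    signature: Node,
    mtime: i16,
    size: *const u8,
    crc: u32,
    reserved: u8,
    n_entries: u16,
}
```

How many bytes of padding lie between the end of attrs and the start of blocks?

0

Node: 0..8  ack  (8B, 8-aligned); 8..9  proto  (1B, 1-aligned); 9..10  version  (1B, 1-aligned); 10..16  -- padding (6B); 16..24  seq  (8B, 8-aligned); 24..26  src  (2B, 2-aligned); 26..32  -- tail padding (6B); sizeof = 32, alignof = 8
0..8  offset  (8B, 2-aligned)
8..40  attrs  (32B, 2-aligned)
40..48  blocks  (8B, 2-aligned)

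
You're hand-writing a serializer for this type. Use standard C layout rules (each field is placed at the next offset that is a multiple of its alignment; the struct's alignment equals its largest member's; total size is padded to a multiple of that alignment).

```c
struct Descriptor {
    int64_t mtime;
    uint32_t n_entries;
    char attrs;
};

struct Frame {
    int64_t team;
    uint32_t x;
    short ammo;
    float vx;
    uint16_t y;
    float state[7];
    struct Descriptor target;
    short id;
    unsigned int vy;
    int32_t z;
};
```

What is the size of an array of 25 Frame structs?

2200

Descriptor: mtime at 0 (size 8, align 8) → ends 8; n_entries at 8 (size 4, align 4) → ends 12; attrs at 12 (size 1, align 1) → ends 13; tail pad 3 to reach multiple of 8; total 16 bytes, alignment 8
team at 0 (size 8, align 8) → ends 8
x at 8 (size 4, align 4) → ends 12
ammo at 12 (size 2, align 2) → ends 14
pad 2 to align 4 for vx
vx at 16 (size 4, align 4) → ends 20
y at 20 (size 2, align 2) → ends 22
pad 2 to align 4 for state
state at 24 (size 28, align 4) → ends 52
pad 4 to align 8 for target
target at 56 (size 16, align 8) → ends 72
id at 72 (size 2, align 2) → ends 74
pad 2 to align 4 for vy
vy at 76 (size 4, align 4) → ends 80
z at 80 (size 4, align 4) → ends 84
tail pad 4 to reach multiple of 8
total 88 bytes, alignment 8
array of 25: 25 × 88 = 2200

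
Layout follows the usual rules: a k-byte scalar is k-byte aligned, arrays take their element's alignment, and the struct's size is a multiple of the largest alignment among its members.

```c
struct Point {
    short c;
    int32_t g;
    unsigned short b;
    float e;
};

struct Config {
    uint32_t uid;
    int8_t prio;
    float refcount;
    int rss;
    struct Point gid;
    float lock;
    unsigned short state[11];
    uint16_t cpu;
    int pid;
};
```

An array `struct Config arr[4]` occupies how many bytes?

Point: 0..2  c  (2B, 2-aligned); 2..4  -- padding (2B); 4..8  g  (4B, 4-aligned); 8..10  b  (2B, 2-aligned); 10..12  -- padding (2B); 12..16  e  (4B, 4-aligned); sizeof = 16, alignof = 4
0..4  uid  (4B, 4-aligned)
4..5  prio  (1B, 1-aligned)
5..8  -- padding (3B)
8..12  refcount  (4B, 4-aligned)
12..16  rss  (4B, 4-aligned)
16..32  gid  (16B, 4-aligned)
32..36  lock  (4B, 4-aligned)
36..58  state  (22B, 2-aligned)
58..60  cpu  (2B, 2-aligned)
60..64  pid  (4B, 4-aligned)
sizeof = 64, alignof = 4
array of 4: 4 × 64 = 256

256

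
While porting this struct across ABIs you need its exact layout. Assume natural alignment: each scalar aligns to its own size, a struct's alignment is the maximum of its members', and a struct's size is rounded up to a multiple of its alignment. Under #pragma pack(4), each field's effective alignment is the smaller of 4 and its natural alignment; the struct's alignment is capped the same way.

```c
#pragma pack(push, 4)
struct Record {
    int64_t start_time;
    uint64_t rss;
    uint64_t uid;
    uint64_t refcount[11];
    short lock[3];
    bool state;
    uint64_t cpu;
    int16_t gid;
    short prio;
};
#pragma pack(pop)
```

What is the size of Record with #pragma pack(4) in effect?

132

0..8  start_time  (8B, 4-aligned)
8..16  rss  (8B, 4-aligned)
16..24  uid  (8B, 4-aligned)
24..112  refcount  (88B, 4-aligned)
112..118  lock  (6B, 2-aligned)
118..119  state  (1B, 1-aligned)
119..120  -- padding (1B)
120..128  cpu  (8B, 4-aligned)
128..130  gid  (2B, 2-aligned)
130..132  prio  (2B, 2-aligned)
sizeof = 132, alignof = 4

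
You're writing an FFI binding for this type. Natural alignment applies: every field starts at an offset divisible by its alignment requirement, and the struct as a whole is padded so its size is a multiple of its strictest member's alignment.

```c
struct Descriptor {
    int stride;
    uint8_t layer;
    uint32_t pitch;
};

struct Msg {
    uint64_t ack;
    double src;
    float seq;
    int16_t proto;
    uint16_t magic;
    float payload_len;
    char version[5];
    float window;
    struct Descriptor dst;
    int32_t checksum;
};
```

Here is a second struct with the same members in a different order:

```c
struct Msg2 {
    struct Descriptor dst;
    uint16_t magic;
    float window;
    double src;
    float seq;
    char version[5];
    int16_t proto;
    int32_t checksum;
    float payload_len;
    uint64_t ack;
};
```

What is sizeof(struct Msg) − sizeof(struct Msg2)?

Descriptor: 0..4  stride  (4B, 4-aligned); 4..5  layer  (1B, 1-aligned); 5..8  -- padding (3B); 8..12  pitch  (4B, 4-aligned); sizeof = 12, alignof = 4
0..8  ack  (8B, 8-aligned)
8..16  src  (8B, 8-aligned)
16..20  seq  (4B, 4-aligned)
20..22  proto  (2B, 2-aligned)
22..24  magic  (2B, 2-aligned)
24..28  payload_len  (4B, 4-aligned)
28..33  version  (5B, 1-aligned)
33..36  -- padding (3B)
36..40  window  (4B, 4-aligned)
40..52  dst  (12B, 4-aligned)
52..56  checksum  (4B, 4-aligned)
sizeof = 56, alignof = 8
— Msg2 —
0..12  dst  (12B, 4-aligned)
12..14  magic  (2B, 2-aligned)
14..16  -- padding (2B)
16..20  window  (4B, 4-aligned)
20..24  -- padding (4B)
24..32  src  (8B, 8-aligned)
32..36  seq  (4B, 4-aligned)
36..41  version  (5B, 1-aligned)
41..42  -- padding (1B)
42..44  proto  (2B, 2-aligned)
44..48  checksum  (4B, 4-aligned)
48..52  payload_len  (4B, 4-aligned)
52..56  -- padding (4B)
56..64  ack  (8B, 8-aligned)
sizeof = 64, alignof = 8
56 − 64 = -8

-8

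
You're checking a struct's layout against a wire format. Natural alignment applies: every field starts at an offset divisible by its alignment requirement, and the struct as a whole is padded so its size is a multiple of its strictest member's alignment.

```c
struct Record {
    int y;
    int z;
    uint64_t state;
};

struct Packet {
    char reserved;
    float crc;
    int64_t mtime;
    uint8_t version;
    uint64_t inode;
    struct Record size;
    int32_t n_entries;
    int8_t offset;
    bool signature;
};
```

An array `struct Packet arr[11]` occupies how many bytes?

Record: y at 0 (size 4, align 4) → ends 4; z at 4 (size 4, align 4) → ends 8; state at 8 (size 8, align 8) → ends 16; total 16 bytes, alignment 8
reserved at 0 (size 1, align 1) → ends 1
pad 3 to align 4 for crc
crc at 4 (size 4, align 4) → ends 8
mtime at 8 (size 8, align 8) → ends 16
version at 16 (size 1, align 1) → ends 17
pad 7 to align 8 for inode
inode at 24 (size 8, align 8) → ends 32
size at 32 (size 16, align 8) → ends 48
n_entries at 48 (size 4, align 4) → ends 52
offset at 52 (size 1, align 1) → ends 53
signature at 53 (size 1, align 1) → ends 54
tail pad 2 to reach multiple of 8
total 56 bytes, alignment 8
array of 11: 11 × 56 = 616

616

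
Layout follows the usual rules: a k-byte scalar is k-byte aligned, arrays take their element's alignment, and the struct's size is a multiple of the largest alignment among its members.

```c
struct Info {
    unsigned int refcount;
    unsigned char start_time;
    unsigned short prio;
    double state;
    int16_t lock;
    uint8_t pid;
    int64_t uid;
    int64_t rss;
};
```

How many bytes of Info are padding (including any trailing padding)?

6

@0: refcount [4B, align 4] → 4
@4: start_time [1B, align 1] → 5
+1 pad (align 2)
@6: prio [2B, align 2] → 8
@8: state [8B, align 8] → 16
@16: lock [2B, align 2] → 18
@18: pid [1B, align 1] → 19
+5 pad (align 8)
@24: uid [8B, align 8] → 32
@32: rss [8B, align 8] → 40
size 40, align 8
data bytes 34, size 40 → padding 6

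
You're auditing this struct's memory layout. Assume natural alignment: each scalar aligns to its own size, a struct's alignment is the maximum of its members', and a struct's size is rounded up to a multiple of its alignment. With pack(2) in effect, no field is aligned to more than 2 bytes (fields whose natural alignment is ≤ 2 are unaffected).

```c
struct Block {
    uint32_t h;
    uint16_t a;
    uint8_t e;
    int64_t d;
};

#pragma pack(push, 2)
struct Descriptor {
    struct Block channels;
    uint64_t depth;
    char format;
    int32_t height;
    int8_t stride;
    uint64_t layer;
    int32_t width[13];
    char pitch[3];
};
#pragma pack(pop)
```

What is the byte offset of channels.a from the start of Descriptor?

Block: @0: h [4B, align 4] → 4; @4: a [2B, align 2] → 6; @6: e [1B, align 1] → 7; +1 pad (align 8); @8: d [8B, align 8] → 16; size 16, align 8
@0: channels [16B, align 2] → 16
within Block: a at 4
0 + 4 = 4

4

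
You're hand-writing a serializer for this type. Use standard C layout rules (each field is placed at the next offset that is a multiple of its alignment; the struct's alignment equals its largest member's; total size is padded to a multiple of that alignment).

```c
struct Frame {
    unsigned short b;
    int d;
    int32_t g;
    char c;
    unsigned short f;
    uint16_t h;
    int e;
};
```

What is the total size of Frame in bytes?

24 bytes

@0: b [2B, align 2] → 2
+2 pad (align 4)
@4: d [4B, align 4] → 8
@8: g [4B, align 4] → 12
@12: c [1B, align 1] → 13
+1 pad (align 2)
@14: f [2B, align 2] → 16
@16: h [2B, align 2] → 18
+2 pad (align 4)
@20: e [4B, align 4] → 24
size 24, align 4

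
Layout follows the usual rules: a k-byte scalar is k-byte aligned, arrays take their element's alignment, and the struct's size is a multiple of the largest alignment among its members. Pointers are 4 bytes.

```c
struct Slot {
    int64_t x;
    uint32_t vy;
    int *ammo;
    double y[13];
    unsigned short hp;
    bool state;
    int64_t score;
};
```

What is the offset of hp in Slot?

0..8  x  (8B, 8-aligned)
8..12  vy  (4B, 4-aligned)
12..16  ammo  (4B, 4-aligned)
16..120  y  (104B, 8-aligned)
120..122  hp  (2B, 2-aligned)

120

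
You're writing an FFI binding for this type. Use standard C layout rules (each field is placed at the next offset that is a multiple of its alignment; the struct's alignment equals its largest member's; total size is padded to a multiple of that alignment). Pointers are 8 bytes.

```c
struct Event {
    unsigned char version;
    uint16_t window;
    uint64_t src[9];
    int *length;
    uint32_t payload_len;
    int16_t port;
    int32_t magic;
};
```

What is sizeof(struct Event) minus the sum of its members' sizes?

0..1  version  (1B, 1-aligned)
1..2  -- padding (1B)
2..4  window  (2B, 2-aligned)
4..8  -- padding (4B)
8..80  src  (72B, 8-aligned)
80..88  length  (8B, 8-aligned)
88..92  payload_len  (4B, 4-aligned)
92..94  port  (2B, 2-aligned)
94..96  -- padding (2B)
96..100  magic  (4B, 4-aligned)
100..104  -- tail padding (4B)
sizeof = 104, alignof = 8
data bytes 93, size 104 → padding 11

11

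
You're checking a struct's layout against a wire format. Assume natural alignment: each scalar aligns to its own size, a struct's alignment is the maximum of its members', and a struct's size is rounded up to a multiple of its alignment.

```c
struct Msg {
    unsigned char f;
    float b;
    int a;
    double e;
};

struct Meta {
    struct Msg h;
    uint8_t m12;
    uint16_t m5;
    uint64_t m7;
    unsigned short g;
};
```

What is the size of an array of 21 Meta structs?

Msg: 0..1  f  (1B, 1-aligned); 1..4  -- padding (3B); 4..8  b  (4B, 4-aligned); 8..12  a  (4B, 4-aligned); 12..16  -- padding (4B); 16..24  e  (8B, 8-aligned); sizeof = 24, alignof = 8
0..24  h  (24B, 8-aligned)
24..25  m12  (1B, 1-aligned)
25..26  -- padding (1B)
26..28  m5  (2B, 2-aligned)
28..32  -- padding (4B)
32..40  m7  (8B, 8-aligned)
40..42  g  (2B, 2-aligned)
42..48  -- tail padding (6B)
sizeof = 48, alignof = 8
array of 21: 21 × 48 = 1008

1008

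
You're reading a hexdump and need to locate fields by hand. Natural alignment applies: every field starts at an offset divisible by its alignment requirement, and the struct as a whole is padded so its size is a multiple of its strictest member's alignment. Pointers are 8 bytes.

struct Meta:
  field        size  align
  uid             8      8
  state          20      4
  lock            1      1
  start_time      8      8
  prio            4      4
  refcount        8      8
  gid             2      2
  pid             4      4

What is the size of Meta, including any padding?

64 bytes

uid at 0 (size 8, align 8) → ends 8
state at 8 (size 20, align 4) → ends 28
lock at 28 (size 1, align 1) → ends 29
pad 3 to align 8 for start_time
start_time at 32 (size 8, align 8) → ends 40
prio at 40 (size 4, align 4) → ends 44
pad 4 to align 8 for refcount
refcount at 48 (size 8, align 8) → ends 56
gid at 56 (size 2, align 2) → ends 58
pad 2 to align 4 for pid
pid at 60 (size 4, align 4) → ends 64
total 64 bytes, alignment 8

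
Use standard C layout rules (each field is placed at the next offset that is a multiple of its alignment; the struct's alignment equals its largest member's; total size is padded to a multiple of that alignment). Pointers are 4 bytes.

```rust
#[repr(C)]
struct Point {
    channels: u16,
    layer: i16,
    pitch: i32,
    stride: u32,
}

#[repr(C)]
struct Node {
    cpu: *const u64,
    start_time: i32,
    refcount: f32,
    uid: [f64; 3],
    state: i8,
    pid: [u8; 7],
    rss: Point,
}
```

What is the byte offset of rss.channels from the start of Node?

Point: channels at 0 (size 2, align 2) → ends 2; layer at 2 (size 2, align 2) → ends 4; pitch at 4 (size 4, align 4) → ends 8; stride at 8 (size 4, align 4) → ends 12; total 12 bytes, alignment 4
cpu at 0 (size 4, align 4) → ends 4
start_time at 4 (size 4, align 4) → ends 8
refcount at 8 (size 4, align 4) → ends 12
pad 4 to align 8 for uid
uid at 16 (size 24, align 8) → ends 40
state at 40 (size 1, align 1) → ends 41
pid at 41 (size 7, align 1) → ends 48
rss at 48 (size 12, align 4) → ends 60
within Point: channels at 0
48 + 0 = 48

48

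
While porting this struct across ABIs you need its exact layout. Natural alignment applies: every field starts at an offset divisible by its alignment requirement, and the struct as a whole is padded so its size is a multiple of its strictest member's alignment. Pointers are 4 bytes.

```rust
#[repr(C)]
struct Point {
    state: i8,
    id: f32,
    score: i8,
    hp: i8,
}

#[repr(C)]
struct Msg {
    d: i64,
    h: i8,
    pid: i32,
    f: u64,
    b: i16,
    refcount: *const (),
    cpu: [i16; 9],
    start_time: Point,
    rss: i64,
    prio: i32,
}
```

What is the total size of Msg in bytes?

80

Point: @0: state [1B, align 1] → 1; +3 pad (align 4); @4: id [4B, align 4] → 8; @8: score [1B, align 1] → 9; @9: hp [1B, align 1] → 10; +2 tail pad (align 4); size 12, align 4
@0: d [8B, align 8] → 8
@8: h [1B, align 1] → 9
+3 pad (align 4)
@12: pid [4B, align 4] → 16
@16: f [8B, align 8] → 24
@24: b [2B, align 2] → 26
+2 pad (align 4)
@28: refcount [4B, align 4] → 32
@32: cpu [18B, align 2] → 50
+2 pad (align 4)
@52: start_time [12B, align 4] → 64
@64: rss [8B, align 8] → 72
@72: prio [4B, align 4] → 76
+4 tail pad (align 8)
size 80, align 8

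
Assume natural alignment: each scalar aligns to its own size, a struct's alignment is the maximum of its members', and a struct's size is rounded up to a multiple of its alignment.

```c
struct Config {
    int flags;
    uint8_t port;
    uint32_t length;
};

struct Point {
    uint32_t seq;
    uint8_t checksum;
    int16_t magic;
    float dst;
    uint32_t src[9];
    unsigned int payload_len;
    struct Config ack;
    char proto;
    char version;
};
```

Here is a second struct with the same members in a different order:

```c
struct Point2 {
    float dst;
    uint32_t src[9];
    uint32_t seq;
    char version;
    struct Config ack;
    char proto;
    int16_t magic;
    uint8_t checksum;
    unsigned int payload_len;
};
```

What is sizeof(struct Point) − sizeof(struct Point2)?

-4

Config: flags at 0 (size 4, align 4) → ends 4; port at 4 (size 1, align 1) → ends 5; pad 3 to align 4 for length; length at 8 (size 4, align 4) → ends 12; total 12 bytes, alignment 4
seq at 0 (size 4, align 4) → ends 4
checksum at 4 (size 1, align 1) → ends 5
pad 1 to align 2 for magic
magic at 6 (size 2, align 2) → ends 8
dst at 8 (size 4, align 4) → ends 12
src at 12 (size 36, align 4) → ends 48
payload_len at 48 (size 4, align 4) → ends 52
ack at 52 (size 12, align 4) → ends 64
proto at 64 (size 1, align 1) → ends 65
version at 65 (size 1, align 1) → ends 66
tail pad 2 to reach multiple of 4
total 68 bytes, alignment 4
— Point2 —
dst at 0 (size 4, align 4) → ends 4
src at 4 (size 36, align 4) → ends 40
seq at 40 (size 4, align 4) → ends 44
version at 44 (size 1, align 1) → ends 45
pad 3 to align 4 for ack
ack at 48 (size 12, align 4) → ends 60
proto at 60 (size 1, align 1) → ends 61
pad 1 to align 2 for magic
magic at 62 (size 2, align 2) → ends 64
checksum at 64 (size 1, align 1) → ends 65
pad 3 to align 4 for payload_len
payload_len at 68 (size 4, align 4) → ends 72
total 72 bytes, alignment 4
68 − 72 = -4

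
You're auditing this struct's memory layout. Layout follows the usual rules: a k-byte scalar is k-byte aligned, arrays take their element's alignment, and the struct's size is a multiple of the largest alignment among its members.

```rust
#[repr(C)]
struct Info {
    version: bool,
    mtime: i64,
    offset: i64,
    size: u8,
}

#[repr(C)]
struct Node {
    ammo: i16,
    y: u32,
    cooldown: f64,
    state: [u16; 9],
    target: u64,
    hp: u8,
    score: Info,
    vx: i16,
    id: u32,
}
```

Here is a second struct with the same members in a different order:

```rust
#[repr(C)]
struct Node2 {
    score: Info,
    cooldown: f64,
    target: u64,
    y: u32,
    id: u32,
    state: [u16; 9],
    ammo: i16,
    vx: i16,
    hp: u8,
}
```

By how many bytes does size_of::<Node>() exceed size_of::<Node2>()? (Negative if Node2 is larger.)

Info: 0..1  version  (1B, 1-aligned); 1..8  -- padding (7B); 8..16  mtime  (8B, 8-aligned); 16..24  offset  (8B, 8-aligned); 24..25  size  (1B, 1-aligned); 25..32  -- tail padding (7B); sizeof = 32, alignof = 8
0..2  ammo  (2B, 2-aligned)
2..4  -- padding (2B)
4..8  y  (4B, 4-aligned)
8..16  cooldown  (8B, 8-aligned)
16..34  state  (18B, 2-aligned)
34..40  -- padding (6B)
40..48  target  (8B, 8-aligned)
48..49  hp  (1B, 1-aligned)
49..56  -- padding (7B)
56..88  score  (32B, 8-aligned)
88..90  vx  (2B, 2-aligned)
90..92  -- padding (2B)
92..96  id  (4B, 4-aligned)
sizeof = 96, alignof = 8
— Node2 —
0..32  score  (32B, 8-aligned)
32..40  cooldown  (8B, 8-aligned)
40..48  target  (8B, 8-aligned)
48..52  y  (4B, 4-aligned)
52..56  id  (4B, 4-aligned)
56..74  state  (18B, 2-aligned)
74..76  ammo  (2B, 2-aligned)
76..78  vx  (2B, 2-aligned)
78..79  hp  (1B, 1-aligned)
79..80  -- tail padding (1B)
sizeof = 80, alignof = 8
96 − 80 = 16

16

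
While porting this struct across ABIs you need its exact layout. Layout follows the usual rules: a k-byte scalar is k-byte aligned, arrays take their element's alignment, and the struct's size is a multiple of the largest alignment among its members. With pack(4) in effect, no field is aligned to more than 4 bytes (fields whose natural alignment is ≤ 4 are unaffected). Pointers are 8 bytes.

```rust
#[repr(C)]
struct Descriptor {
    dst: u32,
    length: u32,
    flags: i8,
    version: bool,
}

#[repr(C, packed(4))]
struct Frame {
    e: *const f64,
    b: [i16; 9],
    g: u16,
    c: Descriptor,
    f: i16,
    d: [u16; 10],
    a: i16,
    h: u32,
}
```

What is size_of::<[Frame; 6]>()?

Descriptor: @0: dst [4B, align 4] → 4; @4: length [4B, align 4] → 8; @8: flags [1B, align 1] → 9; @9: version [1B, align 1] → 10; +2 tail pad (align 4); size 12, align 4
@0: e [8B, align 4] → 8
@8: b [18B, align 2] → 26
@26: g [2B, align 2] → 28
@28: c [12B, align 4] → 40
@40: f [2B, align 2] → 42
@42: d [20B, align 2] → 62
@62: a [2B, align 2] → 64
@64: h [4B, align 4] → 68
size 68, align 4
array of 6: 6 × 68 = 408

408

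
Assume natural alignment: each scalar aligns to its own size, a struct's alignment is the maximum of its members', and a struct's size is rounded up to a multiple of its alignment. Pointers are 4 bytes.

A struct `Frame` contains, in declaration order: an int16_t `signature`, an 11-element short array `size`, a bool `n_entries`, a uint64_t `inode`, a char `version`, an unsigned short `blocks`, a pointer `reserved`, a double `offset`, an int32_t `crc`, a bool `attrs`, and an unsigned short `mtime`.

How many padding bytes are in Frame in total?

@0: signature [2B, align 2] → 2
@2: size [22B, align 2] → 24
@24: n_entries [1B, align 1] → 25
+7 pad (align 8)
@32: inode [8B, align 8] → 40
@40: version [1B, align 1] → 41
+1 pad (align 2)
@42: blocks [2B, align 2] → 44
@44: reserved [4B, align 4] → 48
@48: offset [8B, align 8] → 56
@56: crc [4B, align 4] → 60
@60: attrs [1B, align 1] → 61
+1 pad (align 2)
@62: mtime [2B, align 2] → 64
size 64, align 8
data bytes 55, size 64 → padding 9

9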